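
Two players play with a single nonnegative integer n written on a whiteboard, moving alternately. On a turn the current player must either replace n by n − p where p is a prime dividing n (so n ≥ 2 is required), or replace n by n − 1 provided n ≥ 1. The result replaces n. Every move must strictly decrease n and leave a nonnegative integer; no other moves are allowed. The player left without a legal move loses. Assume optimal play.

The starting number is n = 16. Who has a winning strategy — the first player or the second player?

Positions with no move are L. A position that does have a move is losing for the player to move precisely when every available move leads to a winning position for the opponent. Fill in the labels:
n=0: no move → L
n=1: →0(L), so W
n=2: →0(L), so W
n=3: →0(L), so W
n=4: →2(W), 3(W) — all W, so L
n=5: →0(L), so W
n=6: →4(L), so W
n=7: →0(L), so W
n=8: →6(W), 7(W) — all W, so L
n=9: →8(L), so W
n=10: →8(L), so W
n=11: →0(L), so W
n=12: →9(W), 10(W), 11(W) — all W, so L
n=13: →0(L), so W
n=14: →12(L), so W
n=15: →12(L), so W
n=16: →14(W), 15(W) — all W, so L
The starting position 16 is L: whatever the player to move does, the opponent receives a W position.

The second player wins.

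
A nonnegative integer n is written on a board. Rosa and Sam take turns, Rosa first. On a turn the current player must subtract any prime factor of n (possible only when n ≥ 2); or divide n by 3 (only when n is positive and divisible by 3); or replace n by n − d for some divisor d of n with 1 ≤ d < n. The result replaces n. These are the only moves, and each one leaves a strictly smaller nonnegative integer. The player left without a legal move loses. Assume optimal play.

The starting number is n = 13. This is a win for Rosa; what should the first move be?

Work bottom-up. With no move the player to move loses. Otherwise the position is W if at least one move leads to an L position for the opponent, and L if every move leads to a W.
n=0: no move → L
n=1: no move → L
n=2: reaches L-position 0 → W
n=3: reaches L-position 0 → W
n=4: only reaches 2(W), 3(W), all W → L
n=5: reaches L-position 0 → W
n=6: reaches L-position 4 → W
n=7: reaches L-position 0 → W
n=8: reaches L-position 4 → W
n=9: only reaches 3(W), 6(W), 8(W), all W → L
n=10: reaches L-position 9 → W
n=11: reaches L-position 0 → W
n=12: reaches L-position 4 → W
n=13: reaches L-position 0 → W
From 13, the L positions reachable in one move are: 0.

Move to 0.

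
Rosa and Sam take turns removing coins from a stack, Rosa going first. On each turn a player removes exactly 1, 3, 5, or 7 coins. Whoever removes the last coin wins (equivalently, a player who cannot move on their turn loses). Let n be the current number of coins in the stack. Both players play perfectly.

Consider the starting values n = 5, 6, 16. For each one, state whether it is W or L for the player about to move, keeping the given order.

Compute win/loss labels from the base case upward. A position with no move is L. Any other position is W if it can reach an L in one move, else L.
n=0: no move → L
n=1: reaches L-position 0 → W
n=2: only reaches 1(W), which is W → L
n=3: reaches L-position 2 → W
n=4: only reaches 3(W), 1(W), all W → L
n=5: reaches L-position 4 → W
n=6: only reaches 5(W), 3(W), 1(W), all W → L
n=7: reaches L-position 6 → W
n=8: only reaches 7(W), 5(W), 3(W), 1(W), all W → L
n=9: reaches L-position 8 → W
n=10: only reaches 9(W), 7(W), 5(W), 3(W), all W → L
n=11: reaches L-position 10 → W
n=12: only reaches 11(W), 9(W), 7(W), 5(W), all W → L
n=13: reaches L-position 12 → W
n=14: only reaches 13(W), 11(W), 9(W), 7(W), all W → L
n=15: reaches L-position 14 → W
n=16: only reaches 15(W), 13(W), 11(W), 9(W), all W → L

5: W, 6: L, 16: L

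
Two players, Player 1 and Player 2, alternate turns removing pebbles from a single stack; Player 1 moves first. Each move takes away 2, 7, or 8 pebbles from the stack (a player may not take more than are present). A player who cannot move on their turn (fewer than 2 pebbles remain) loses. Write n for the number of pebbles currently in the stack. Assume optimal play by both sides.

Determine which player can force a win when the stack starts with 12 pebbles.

Player 1 wins.

Positions with no move are L. A position that does have a move is losing for the player to move precisely when every available move leads to a winning position for the opponent. Fill in the labels:
n=0: no move → L
n=1: no move → L
n=2: reaches L-position 0 → W
n=3: reaches L-position 1 → W
n=4: only reaches 2(W), which is W → L
n=5: only reaches 3(W), which is W → L
n=6: reaches L-position 4 → W
n=7: reaches L-position 5 → W
n=8: reaches L-position 1 → W
n=9: reaches L-position 1 → W
n=10: only reaches 8(W), 3(W), 2(W), all W → L
n=11: reaches L-position 4 → W
n=12: reaches L-position 10 → W
The starting position 12 is W: Player 1 should remove 2, leaving 10, handing over an L position.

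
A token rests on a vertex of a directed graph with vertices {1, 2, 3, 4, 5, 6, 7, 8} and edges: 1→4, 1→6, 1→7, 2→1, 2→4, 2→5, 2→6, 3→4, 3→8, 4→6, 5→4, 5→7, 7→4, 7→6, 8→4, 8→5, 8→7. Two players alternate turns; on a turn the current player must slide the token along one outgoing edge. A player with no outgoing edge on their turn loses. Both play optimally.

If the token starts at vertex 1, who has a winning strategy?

The first player wins.

Work bottom-up. With no move the player to move loses. Otherwise the position is W if at least one move leads to an L position for the opponent, and L if every move leads to a W.
Every edge goes from a vertex to one that appears earlier in the order 6, 4, 7, 1, 5, 8, 3, 2, so processing vertices in that order labels each vertex after all of its successors.
6: no outgoing edge → L
4: →6(L), so W
7: →6(L), so W
1: →6(L), so W
5: →7(W), 4(W) — all W, so L
8: →5(L), so W
3: →8(W), 4(W) — all W, so L
2: →5(L), so W
The starting position 1 is W: the player to move should move to 6, handing over an L position.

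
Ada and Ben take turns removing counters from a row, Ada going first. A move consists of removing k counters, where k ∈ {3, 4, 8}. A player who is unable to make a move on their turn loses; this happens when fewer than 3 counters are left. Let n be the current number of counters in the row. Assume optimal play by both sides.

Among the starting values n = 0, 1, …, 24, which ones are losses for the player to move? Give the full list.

Classify positions by backward induction: terminal positions (no move available) are L. From any other position, the mover wins iff some move reaches an L.
n=0: no move → L
n=1: no move → L
n=2: no move → L
n=3: can move to 0, which is L ⇒ W
n=4: can move to 1, which is L ⇒ W
n=5: can move to 2, which is L ⇒ W
n=6: can move to 2, which is L ⇒ W
n=7: moves to 4(W), 3(W); every one is W ⇒ L
n=8: can move to 0, which is L ⇒ W
n=9: can move to 1, which is L ⇒ W
n=10: can move to 7, which is L ⇒ W
n=11: can move to 7, which is L ⇒ W
n=12: moves to 9(W), 8(W), 4(W); every one is W ⇒ L
n=13: moves to 10(W), 9(W), 5(W); every one is W ⇒ L
n=14: moves to 11(W), 10(W), 6(W); every one is W ⇒ L
n=15: can move to 12, which is L ⇒ W
n=16: can move to 13, which is L ⇒ W
n=17: can move to 14, which is L ⇒ W
n=18: can move to 14, which is L ⇒ W
n=19: moves to 16(W), 15(W), 11(W); every one is W ⇒ L
n=20: can move to 12, which is L ⇒ W
n=21: can move to 13, which is L ⇒ W
n=22: can move to 19, which is L ⇒ W
n=23: can move to 19, which is L ⇒ W
n=24: moves to 21(W), 20(W), 16(W); every one is W ⇒ L
Reading off the rows marked L gives the requested list; there are 9 such values of n.

0, 1, 2, 7, 12, 13, 14, 19, 24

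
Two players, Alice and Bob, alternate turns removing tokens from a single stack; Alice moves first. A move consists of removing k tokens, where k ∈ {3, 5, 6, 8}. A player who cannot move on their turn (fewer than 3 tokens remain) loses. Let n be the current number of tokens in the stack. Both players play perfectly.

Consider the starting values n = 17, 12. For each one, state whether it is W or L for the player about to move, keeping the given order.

17: W, 12: L

Use the standard recursion: the mover loses at a terminal position; elsewhere, the mover wins exactly when some move hands the opponent an L position.
n=0: no move → L
n=1: no move → L
n=2: no move → L
n=3: →0(L), so W
n=4: →1(L), so W
n=5: →2(L), so W
n=6: →1(L), so W
n=7: →2(L), so W
n=8: →2(L), so W
n=9: →1(L), so W
n=10: →2(L), so W
n=11: →8(W), 6(W), 5(W), 3(W) — all W, so L
n=12: →9(W), 7(W), 6(W), 4(W) — all W, so L
n=13: →10(W), 8(W), 7(W), 5(W) — all W, so L
n=14: →11(L), so W
n=15: →12(L), so W
n=16: →13(L), so W
n=17: →12(L), so W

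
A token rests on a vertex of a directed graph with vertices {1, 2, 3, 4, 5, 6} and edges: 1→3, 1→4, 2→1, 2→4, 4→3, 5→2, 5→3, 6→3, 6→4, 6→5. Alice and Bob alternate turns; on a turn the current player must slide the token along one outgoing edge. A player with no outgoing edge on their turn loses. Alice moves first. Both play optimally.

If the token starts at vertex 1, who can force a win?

Alice wins.

Build the W/L table. Terminal = L. A non-terminal position is W if it has a move to some L; otherwise it is L.
Every edge goes from a vertex to one that appears earlier in the order 3, 4, 1, 2, 5, 6, so processing vertices in that order labels each vertex after all of its successors.
3: no outgoing edge → L
4: →3(L), so W
1: →3(L), so W
2: →1(W), 4(W) — all W, so L
5: →2(L), so W
6: →3(L), so W
The starting position 1 is W: Alice should move to 3, handing over an L position.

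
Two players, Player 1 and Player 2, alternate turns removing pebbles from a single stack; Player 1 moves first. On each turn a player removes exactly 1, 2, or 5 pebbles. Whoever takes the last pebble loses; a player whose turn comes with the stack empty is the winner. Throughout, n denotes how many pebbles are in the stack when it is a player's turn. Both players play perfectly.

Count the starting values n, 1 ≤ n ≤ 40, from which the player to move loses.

14

Work bottom-up. With no move the player to move wins. Otherwise the position is W if at least one move leads to an L position for the opponent, and L if every move leads to a W.
n=0: no move; the opponent has just taken the last pebble and therefore loses → W
n=1: the only move is to 0(W), a W ⇒ L
n=2: can move to 1, which is L ⇒ W
n=3: can move to 1, which is L ⇒ W
n=4: moves to 3(W), 2(W); every one is W ⇒ L
n=5: can move to 4, which is L ⇒ W
n=6: can move to 4, which is L ⇒ W
n=7: moves to 6(W), 5(W), 2(W); every one is W ⇒ L
n=8: can move to 7, which is L ⇒ W
n=9: can move to 7, which is L ⇒ W
n=10: moves to 9(W), 8(W), 5(W); every one is W ⇒ L
n=11: can move to 10, which is L ⇒ W
n=12: can move to 10, which is L ⇒ W
n=13: moves to 12(W), 11(W), 8(W); every one is W ⇒ L
n=14: can move to 13, which is L ⇒ W
n=15: can move to 13, which is L ⇒ W
n=16: moves to 15(W), 14(W), 11(W); every one is W ⇒ L
n=17: can move to 16, which is L ⇒ W
n=18: can move to 16, which is L ⇒ W
n=19: moves to 18(W), 17(W), 14(W); every one is W ⇒ L
n=20: can move to 19, which is L ⇒ W
n=21: can move to 19, which is L ⇒ W
n=22: moves to 21(W), 20(W), 17(W); every one is W ⇒ L
n=23: can move to 22, which is L ⇒ W
n=24: can move to 22, which is L ⇒ W
n=25: moves to 24(W), 23(W), 20(W); every one is W ⇒ L
n=26: can move to 25, which is L ⇒ W
n=27: can move to 25, which is L ⇒ W
n=28: moves to 27(W), 26(W), 23(W); every one is W ⇒ L
n=29: can move to 28, which is L ⇒ W
n=30: can move to 28, which is L ⇒ W
n=31: moves to 30(W), 29(W), 26(W); every one is W ⇒ L
n=32: can move to 31, which is L ⇒ W
n=33: can move to 31, which is L ⇒ W
n=34: moves to 33(W), 32(W), 29(W); every one is W ⇒ L
n=35: can move to 34, which is L ⇒ W
n=36: can move to 34, which is L ⇒ W
n=37: moves to 36(W), 35(W), 32(W); every one is W ⇒ L
n=38: can move to 37, which is L ⇒ W
n=39: can move to 37, which is L ⇒ W
n=40: moves to 39(W), 38(W), 35(W); every one is W ⇒ L
L entries with 1 ≤ n ≤ 40 (the range starts at n=1): n = 1, 4, 7, 10, 13, 16, 19, 22, 25, 28, 31, 34, 37, 40; that makes 14.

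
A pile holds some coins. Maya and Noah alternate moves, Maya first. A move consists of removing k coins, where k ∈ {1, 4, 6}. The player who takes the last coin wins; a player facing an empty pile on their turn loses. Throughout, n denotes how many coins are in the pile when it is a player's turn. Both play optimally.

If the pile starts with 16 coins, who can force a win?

Work bottom-up. With no move the player to move loses. Otherwise the position is W if at least one move leads to an L position for the opponent, and L if every move leads to a W.
n=0: no move → L
n=1: W (go to 0, an L position)
n=2: L (sole option 1(W) is W)
n=3: W (go to 2, an L position)
n=4: W (go to 0, an L position)
n=5: L (options 4(W), 1(W) are all W)
n=6: W (go to 5, an L position)
n=7: L (options 6(W), 3(W), 1(W) are all W)
n=8: W (go to 7, an L position)
n=9: W (go to 5, an L position)
n=10: L (options 9(W), 6(W), 4(W) are all W)
n=11: W (go to 10, an L position)
n=12: L (options 11(W), 8(W), 6(W) are all W)
n=13: W (go to 12, an L position)
n=14: W (go to 10, an L position)
n=15: L (options 14(W), 11(W), 9(W) are all W)
n=16: W (go to 15, an L position)
The starting position 16 is W: Maya should remove 1, leaving 15, handing over an L position.

Maya wins.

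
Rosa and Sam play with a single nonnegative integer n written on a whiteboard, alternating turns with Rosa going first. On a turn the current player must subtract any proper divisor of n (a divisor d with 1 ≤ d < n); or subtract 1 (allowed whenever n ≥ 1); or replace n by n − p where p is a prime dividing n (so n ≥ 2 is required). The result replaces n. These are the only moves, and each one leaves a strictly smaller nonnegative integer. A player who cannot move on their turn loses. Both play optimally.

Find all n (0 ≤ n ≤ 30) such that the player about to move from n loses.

Label each position W (a win for the player to move) or L (a loss). A position with no legal move is L; any other position is W exactly when some move reaches an L, and L when every move reaches a W.
n=0: no move → L
n=1: →0(L), so W
n=2: →0(L), so W
n=3: →0(L), so W
n=4: →2(W), 3(W) — all W, so L
n=5: →0(L), so W
n=6: →4(L), so W
n=7: →0(L), so W
n=8: →4(L), so W
n=9: →6(W), 8(W) — all W, so L
n=10: →9(L), so W
n=11: →0(L), so W
n=12: →9(L), so W
n=13: →0(L), so W
n=14: →7(W), 12(W), 13(W) — all W, so L
n=15: →14(L), so W
n=16: →14(L), so W
n=17: →0(L), so W
n=18: →9(L), so W
n=19: →0(L), so W
n=20: →10(W), 15(W), 16(W), 18(W), 19(W) — all W, so L
n=21: →14(L), so W
n=22: →20(L), so W
n=23: →0(L), so W
n=24: →20(L), so W
n=25: →20(L), so W
n=26: →13(W), 24(W), 25(W) — all W, so L
n=27: →26(L), so W
n=28: →14(L), so W
n=29: →0(L), so W
n=30: →20(L), so W
Reading off the rows marked L gives the requested list; there are 6 such values of n.

0, 4, 9, 14, 20, 26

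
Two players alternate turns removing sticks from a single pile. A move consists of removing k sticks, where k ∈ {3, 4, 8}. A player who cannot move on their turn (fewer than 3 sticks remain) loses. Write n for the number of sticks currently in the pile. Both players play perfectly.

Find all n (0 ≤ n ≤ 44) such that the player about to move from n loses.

0, 1, 2, 7, 12, 13, 14, 19, 24, 25, 26, 31, 36, 37, 38, 43

Use the standard recursion: the mover loses at a terminal position; elsewhere, the mover wins exactly when some move hands the opponent an L position.
n=0: no move → L
n=1: no move → L
n=2: no move → L
n=3: →0(L), so W
n=4: →1(L), so W
n=5: →2(L), so W
n=6: →2(L), so W
n=7: →4(W), 3(W) — all W, so L
n=8: →0(L), so W
n=9: →1(L), so W
n=10: →7(L), so W
n=11: →7(L), so W
n=12: →9(W), 8(W), 4(W) — all W, so L
n=13: →10(W), 9(W), 5(W) — all W, so L
n=14: →11(W), 10(W), 6(W) — all W, so L
n=15: →12(L), so W
n=16: →13(L), so W
n=17: →14(L), so W
n=18: →14(L), so W
n=19: →16(W), 15(W), 11(W) — all W, so L
n=20: →12(L), so W
n=21: →13(L), so W
n=22: →19(L), so W
n=23: →19(L), so W
n=24: →21(W), 20(W), 16(W) — all W, so L
n=25: →22(W), 21(W), 17(W) — all W, so L
n=26: →23(W), 22(W), 18(W) — all W, so L
n=27: →24(L), so W
n=28: →25(L), so W
n=29: →26(L), so W
n=30: →26(L), so W
n=31: →28(W), 27(W), 23(W) — all W, so L
n=32: →24(L), so W
n=33: →25(L), so W
n=34: →31(L), so W
n=35: →31(L), so W
n=36: →33(W), 32(W), 28(W) — all W, so L
n=37: →34(W), 33(W), 29(W) — all W, so L
n=38: →35(W), 34(W), 30(W) — all W, so L
n=39: →36(L), so W
n=40: →37(L), so W
n=41: →38(L), so W
n=42: →38(L), so W
n=43: →40(W), 39(W), 35(W) — all W, so L
n=44: →36(L), so W
Reading off the rows marked L gives the requested list; there are 16 such values of n.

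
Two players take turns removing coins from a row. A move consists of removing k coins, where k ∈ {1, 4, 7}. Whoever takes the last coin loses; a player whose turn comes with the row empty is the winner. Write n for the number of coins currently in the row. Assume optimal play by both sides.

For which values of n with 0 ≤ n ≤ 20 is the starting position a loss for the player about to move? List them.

1, 3, 6, 9, 11, 14, 17, 19

Classify positions by backward induction: terminal positions (no move available) are W. From any other position, the mover wins iff some move reaches an L.
n=0: no move; the opponent has just taken the last coin and therefore loses → W
n=1: the only move is to 0(W), a W ⇒ L
n=2: can move to 1, which is L ⇒ W
n=3: the only move is to 2(W), a W ⇒ L
n=4: can move to 3, which is L ⇒ W
n=5: can move to 1, which is L ⇒ W
n=6: moves to 5(W), 2(W); every one is W ⇒ L
n=7: can move to 6, which is L ⇒ W
n=8: can move to 1, which is L ⇒ W
n=9: moves to 8(W), 5(W), 2(W); every one is W ⇒ L
n=10: can move to 9, which is L ⇒ W
n=11: moves to 10(W), 7(W), 4(W); every one is W ⇒ L
n=12: can move to 11, which is L ⇒ W
n=13: can move to 9, which is L ⇒ W
n=14: moves to 13(W), 10(W), 7(W); every one is W ⇒ L
n=15: can move to 14, which is L ⇒ W
n=16: can move to 9, which is L ⇒ W
n=17: moves to 16(W), 13(W), 10(W); every one is W ⇒ L
n=18: can move to 17, which is L ⇒ W
n=19: moves to 18(W), 15(W), 12(W); every one is W ⇒ L
n=20: can move to 19, which is L ⇒ W
The losing starting values of n are exactly the entries labelled L in this table (8 of them).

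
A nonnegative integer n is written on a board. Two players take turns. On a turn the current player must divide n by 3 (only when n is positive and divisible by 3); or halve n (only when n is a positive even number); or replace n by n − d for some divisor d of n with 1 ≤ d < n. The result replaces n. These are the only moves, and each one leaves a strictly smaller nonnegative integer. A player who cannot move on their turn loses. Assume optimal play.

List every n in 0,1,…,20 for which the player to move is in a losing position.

Positions with no move are L. A position that does have a move is losing for the player to move precisely when every available move leads to a winning position for the opponent. Fill in the labels:
n=0: no move → L
n=1: no move → L
n=2: W (go to 1, an L position)
n=3: W (go to 1, an L position)
n=4: L (options 2(W), 3(W) are all W)
n=5: W (go to 4, an L position)
n=6: W (go to 4, an L position)
n=7: L (sole option 6(W) is W)
n=8: W (go to 4, an L position)
n=9: L (options 3(W), 6(W), 8(W) are all W)
n=10: W (go to 9, an L position)
n=11: L (sole option 10(W) is W)
n=12: W (go to 4, an L position)
n=13: L (sole option 12(W) is W)
n=14: W (go to 7, an L position)
n=15: L (options 5(W), 10(W), 12(W), 14(W) are all W)
n=16: W (go to 15, an L position)
n=17: L (sole option 16(W) is W)
n=18: W (go to 9, an L position)
n=19: L (sole option 18(W) is W)
n=20: W (go to 15, an L position)
Reading off the rows marked L gives the requested list; there are 10 such values of n.

0, 1, 4, 7, 9, 11, 13, 15, 17, 19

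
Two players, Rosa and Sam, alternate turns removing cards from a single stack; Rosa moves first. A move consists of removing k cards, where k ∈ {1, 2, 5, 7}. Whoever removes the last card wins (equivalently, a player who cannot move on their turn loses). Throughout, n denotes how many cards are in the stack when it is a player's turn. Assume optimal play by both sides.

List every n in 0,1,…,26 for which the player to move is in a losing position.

0, 3, 6, 9, 12, 15, 18, 21, 24

Classify positions by backward induction: terminal positions (no move available) are L. From any other position, the mover wins iff some move reaches an L.
n=0: no move → L
n=1: W (go to 0, an L position)
n=2: W (go to 0, an L position)
n=3: L (options 2(W), 1(W) are all W)
n=4: W (go to 3, an L position)
n=5: W (go to 3, an L position)
n=6: L (options 5(W), 4(W), 1(W) are all W)
n=7: W (go to 6, an L position)
n=8: W (go to 6, an L position)
n=9: L (options 8(W), 7(W), 4(W), 2(W) are all W)
n=10: W (go to 9, an L position)
n=11: W (go to 9, an L position)
n=12: L (options 11(W), 10(W), 7(W), 5(W) are all W)
n=13: W (go to 12, an L position)
n=14: W (go to 12, an L position)
n=15: L (options 14(W), 13(W), 10(W), 8(W) are all W)
n=16: W (go to 15, an L position)
n=17: W (go to 15, an L position)
n=18: L (options 17(W), 16(W), 13(W), 11(W) are all W)
n=19: W (go to 18, an L position)
n=20: W (go to 18, an L position)
n=21: L (options 20(W), 19(W), 16(W), 14(W) are all W)
n=22: W (go to 21, an L position)
n=23: W (go to 21, an L position)
n=24: L (options 23(W), 22(W), 19(W), 17(W) are all W)
n=25: W (go to 24, an L position)
n=26: W (go to 24, an L position)
The losing starting values of n are exactly the entries labelled L in this table (9 of them).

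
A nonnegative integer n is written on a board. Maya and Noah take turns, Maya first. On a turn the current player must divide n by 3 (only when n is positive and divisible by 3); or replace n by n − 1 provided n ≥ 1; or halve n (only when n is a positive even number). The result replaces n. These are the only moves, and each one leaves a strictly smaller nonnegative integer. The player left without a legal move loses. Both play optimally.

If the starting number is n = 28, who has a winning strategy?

Noah wins.

Work bottom-up. With no move the player to move loses. Otherwise the position is W if at least one move leads to an L position for the opponent, and L if every move leads to a W.
n=0: no move → L
n=1: can move to 0, which is L ⇒ W
n=2: the only move is to 1(W), a W ⇒ L
n=3: can move to 2, which is L ⇒ W
n=4: can move to 2, which is L ⇒ W
n=5: the only move is to 4(W), a W ⇒ L
n=6: can move to 2, which is L ⇒ W
n=7: the only move is to 6(W), a W ⇒ L
n=8: can move to 7, which is L ⇒ W
n=9: moves to 3(W), 8(W); every one is W ⇒ L
n=10: can move to 5, which is L ⇒ W
n=11: the only move is to 10(W), a W ⇒ L
n=12: can move to 11, which is L ⇒ W
n=13: the only move is to 12(W), a W ⇒ L
n=14: can move to 7, which is L ⇒ W
n=15: can move to 5, which is L ⇒ W
n=16: moves to 8(W), 15(W); every one is W ⇒ L
n=17: can move to 16, which is L ⇒ W
n=18: can move to 9, which is L ⇒ W
n=19: the only move is to 18(W), a W ⇒ L
n=20: can move to 19, which is L ⇒ W
n=21: can move to 7, which is L ⇒ W
n=22: can move to 11, which is L ⇒ W
n=23: the only move is to 22(W), a W ⇒ L
n=24: can move to 23, which is L ⇒ W
n=25: the only move is to 24(W), a W ⇒ L
n=26: can move to 13, which is L ⇒ W
n=27: can move to 9, which is L ⇒ W
n=28: moves to 14(W), 27(W); every one is W ⇒ L
Every move from 28 reaches a W position, so the mover loses.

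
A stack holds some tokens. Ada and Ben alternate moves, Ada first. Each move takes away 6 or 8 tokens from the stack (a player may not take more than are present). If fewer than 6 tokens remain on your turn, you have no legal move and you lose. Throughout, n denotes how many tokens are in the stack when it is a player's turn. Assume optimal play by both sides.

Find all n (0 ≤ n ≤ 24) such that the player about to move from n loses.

0, 1, 2, 3, 4, 5, 14, 15, 16, 17, 18, 19

Classify positions by backward induction: terminal positions (no move available) are L. From any other position, the mover wins iff some move reaches an L.
n=0: no move → L
n=1: no move → L
n=2: no move → L
n=3: no move → L
n=4: no move → L
n=5: no move → L
n=6: W (go to 0, an L position)
n=7: W (go to 1, an L position)
n=8: W (go to 2, an L position)
n=9: W (go to 3, an L position)
n=10: W (go to 4, an L position)
n=11: W (go to 5, an L position)
n=12: W (go to 4, an L position)
n=13: W (go to 5, an L position)
n=14: L (options 8(W), 6(W) are all W)
n=15: L (options 9(W), 7(W) are all W)
n=16: L (options 10(W), 8(W) are all W)
n=17: L (options 11(W), 9(W) are all W)
n=18: L (options 12(W), 10(W) are all W)
n=19: L (options 13(W), 11(W) are all W)
n=20: W (go to 14, an L position)
n=21: W (go to 15, an L position)
n=22: W (go to 16, an L position)
n=23: W (go to 17, an L position)
n=24: W (go to 18, an L position)
Reading off the rows marked L gives the requested list; there are 12 such values of n.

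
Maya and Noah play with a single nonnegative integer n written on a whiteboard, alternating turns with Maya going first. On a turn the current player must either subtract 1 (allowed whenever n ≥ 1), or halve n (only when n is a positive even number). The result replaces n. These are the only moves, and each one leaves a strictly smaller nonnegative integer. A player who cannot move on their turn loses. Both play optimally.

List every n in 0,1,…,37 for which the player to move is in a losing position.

Classify positions by backward induction: terminal positions (no move available) are L. From any other position, the mover wins iff some move reaches an L.
n=0: no move → L
n=1: W (go to 0, an L position)
n=2: L (sole option 1(W) is W)
n=3: W (go to 2, an L position)
n=4: W (go to 2, an L position)
n=5: L (sole option 4(W) is W)
n=6: W (go to 5, an L position)
n=7: L (sole option 6(W) is W)
n=8: W (go to 7, an L position)
n=9: L (sole option 8(W) is W)
n=10: W (go to 5, an L position)
n=11: L (sole option 10(W) is W)
n=12: W (go to 11, an L position)
n=13: L (sole option 12(W) is W)
n=14: W (go to 7, an L position)
n=15: L (sole option 14(W) is W)
n=16: W (go to 15, an L position)
n=17: L (sole option 16(W) is W)
n=18: W (go to 9, an L position)
n=19: L (sole option 18(W) is W)
n=20: W (go to 19, an L position)
n=21: L (sole option 20(W) is W)
n=22: W (go to 11, an L position)
n=23: L (sole option 22(W) is W)
n=24: W (go to 23, an L position)
n=25: L (sole option 24(W) is W)
n=26: W (go to 13, an L position)
n=27: L (sole option 26(W) is W)
n=28: W (go to 27, an L position)
n=29: L (sole option 28(W) is W)
n=30: W (go to 15, an L position)
n=31: L (sole option 30(W) is W)
n=32: W (go to 31, an L position)
n=33: L (sole option 32(W) is W)
n=34: W (go to 17, an L position)
n=35: L (sole option 34(W) is W)
n=36: W (go to 35, an L position)
n=37: L (sole option 36(W) is W)
Reading off the rows marked L gives the requested list; there are 19 such values of n.

0, 2, 5, 7, 9, 11, 13, 15, 17, 19, 21, 23, 25, 27, 29, 31, 33, 35, 37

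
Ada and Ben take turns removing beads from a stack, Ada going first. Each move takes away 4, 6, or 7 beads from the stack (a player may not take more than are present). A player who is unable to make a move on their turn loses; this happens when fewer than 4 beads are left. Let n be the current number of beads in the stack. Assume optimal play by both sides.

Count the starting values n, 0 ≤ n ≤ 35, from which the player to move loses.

Compute win/loss labels from the base case upward. A position with no move is L. Any other position is W if it can reach an L in one move, else L.
n=0: no move → L
n=1: no move → L
n=2: no move → L
n=3: no move → L
n=4: W (go to 0, an L position)
n=5: W (go to 1, an L position)
n=6: W (go to 2, an L position)
n=7: W (go to 3, an L position)
n=8: W (go to 2, an L position)
n=9: W (go to 3, an L position)
n=10: W (go to 3, an L position)
n=11: L (options 7(W), 5(W), 4(W) are all W)
n=12: L (options 8(W), 6(W), 5(W) are all W)
n=13: L (options 9(W), 7(W), 6(W) are all W)
n=14: L (options 10(W), 8(W), 7(W) are all W)
n=15: W (go to 11, an L position)
n=16: W (go to 12, an L position)
n=17: W (go to 13, an L position)
n=18: W (go to 14, an L position)
n=19: W (go to 13, an L position)
n=20: W (go to 14, an L position)
n=21: W (go to 14, an L position)
n=22: L (options 18(W), 16(W), 15(W) are all W)
n=23: L (options 19(W), 17(W), 16(W) are all W)
n=24: L (options 20(W), 18(W), 17(W) are all W)
n=25: L (options 21(W), 19(W), 18(W) are all W)
n=26: W (go to 22, an L position)
n=27: W (go to 23, an L position)
n=28: W (go to 24, an L position)
n=29: W (go to 25, an L position)
n=30: W (go to 24, an L position)
n=31: W (go to 25, an L position)
n=32: W (go to 25, an L position)
n=33: L (options 29(W), 27(W), 26(W) are all W)
n=34: L (options 30(W), 28(W), 27(W) are all W)
n=35: L (options 31(W), 29(W), 28(W) are all W)
L entries with 0 ≤ n ≤ 35: n = 0, 1, 2, 3, 11, 12, 13, 14, 22, 23, 24, 25, 33, 34, 35; that makes 15.

15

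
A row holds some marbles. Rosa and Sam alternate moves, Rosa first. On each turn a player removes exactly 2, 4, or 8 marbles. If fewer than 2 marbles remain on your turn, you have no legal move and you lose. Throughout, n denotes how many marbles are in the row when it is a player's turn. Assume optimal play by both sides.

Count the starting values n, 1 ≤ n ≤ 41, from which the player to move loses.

Use the standard recursion: the mover loses at a terminal position; elsewhere, the mover wins exactly when some move hands the opponent an L position.
n=0: no move → L
n=1: no move → L
n=2: →0(L), so W
n=3: →1(L), so W
n=4: →0(L), so W
n=5: →1(L), so W
n=6: →4(W), 2(W) — all W, so L
n=7: →5(W), 3(W) — all W, so L
n=8: →6(L), so W
n=9: →7(L), so W
n=10: →6(L), so W
n=11: →7(L), so W
n=12: →10(W), 8(W), 4(W) — all W, so L
n=13: →11(W), 9(W), 5(W) — all W, so L
n=14: →12(L), so W
n=15: →13(L), so W
n=16: →12(L), so W
n=17: →13(L), so W
n=18: →16(W), 14(W), 10(W) — all W, so L
n=19: →17(W), 15(W), 11(W) — all W, so L
n=20: →18(L), so W
n=21: →19(L), so W
n=22: →18(L), so W
n=23: →19(L), so W
n=24: →22(W), 20(W), 16(W) — all W, so L
n=25: →23(W), 21(W), 17(W) — all W, so L
n=26: →24(L), so W
n=27: →25(L), so W
n=28: →24(L), so W
n=29: →25(L), so W
n=30: →28(W), 26(W), 22(W) — all W, so L
n=31: →29(W), 27(W), 23(W) — all W, so L
n=32: →30(L), so W
n=33: →31(L), so W
n=34: →30(L), so W
n=35: →31(L), so W
n=36: →34(W), 32(W), 28(W) — all W, so L
n=37: →35(W), 33(W), 29(W) — all W, so L
n=38: →36(L), so W
n=39: →37(L), so W
n=40: →36(L), so W
n=41: →37(L), so W
L entries with 1 ≤ n ≤ 41 (n=0 is outside the asked range and is not counted): n = 1, 6, 7, 12, 13, 18, 19, 24, 25, 30, 31, 36, 37; that makes 13.

13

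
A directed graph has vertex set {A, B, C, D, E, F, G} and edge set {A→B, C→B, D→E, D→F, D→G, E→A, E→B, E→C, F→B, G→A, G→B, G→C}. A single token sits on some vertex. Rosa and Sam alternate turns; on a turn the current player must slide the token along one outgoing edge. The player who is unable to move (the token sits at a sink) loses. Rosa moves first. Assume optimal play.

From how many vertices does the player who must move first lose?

2

Compute win/loss labels from the base case upward. A position with no move is L. Any other position is W if it can reach an L in one move, else L.
Every edge goes from a vertex to one that appears earlier in the order B, A, C, E, G, F, D, so processing vertices in that order labels each vertex after all of its successors.
B: no outgoing edge → L
A: →B(L), so W
C: →B(L), so W
E: →B(L), so W
G: →B(L), so W
F: →B(L), so W
D: →F(W), G(W), E(W) — all W, so L
The L vertices are B, D; that is 2 in all.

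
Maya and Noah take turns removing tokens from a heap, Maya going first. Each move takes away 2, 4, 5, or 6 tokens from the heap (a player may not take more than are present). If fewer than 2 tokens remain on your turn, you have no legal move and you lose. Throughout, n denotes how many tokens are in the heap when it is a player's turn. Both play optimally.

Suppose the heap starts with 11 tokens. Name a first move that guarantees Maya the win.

Use the standard recursion: the mover loses at a terminal position; elsewhere, the mover wins exactly when some move hands the opponent an L position.
n=0: no move → L
n=1: no move → L
n=2: →0(L), so W
n=3: →1(L), so W
n=4: →0(L), so W
n=5: →1(L), so W
n=6: →1(L), so W
n=7: →1(L), so W
n=8: →6(W), 4(W), 3(W), 2(W) — all W, so L
n=9: →7(W), 5(W), 4(W), 3(W) — all W, so L
n=10: →8(L), so W
n=11: →9(L), so W
From 11, the L positions reachable in one move are: 9.

Remove 2, leaving 9.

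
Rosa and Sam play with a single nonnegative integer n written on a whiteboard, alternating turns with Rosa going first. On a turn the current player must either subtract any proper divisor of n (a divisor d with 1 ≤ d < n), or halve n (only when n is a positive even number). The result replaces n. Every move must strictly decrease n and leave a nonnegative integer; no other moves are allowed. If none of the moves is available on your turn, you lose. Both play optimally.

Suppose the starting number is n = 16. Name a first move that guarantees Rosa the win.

Compute win/loss labels from the base case upward. A position with no move is L. Any other position is W if it can reach an L in one move, else L.
n=0: no move → L
n=1: no move → L
n=2: W (go to 1, an L position)
n=3: L (sole option 2(W) is W)
n=4: W (go to 3, an L position)
n=5: L (sole option 4(W) is W)
n=6: W (go to 3, an L position)
n=7: L (sole option 6(W) is W)
n=8: W (go to 7, an L position)
n=9: L (options 6(W), 8(W) are all W)
n=10: W (go to 5, an L position)
n=11: L (sole option 10(W) is W)
n=12: W (go to 9, an L position)
n=13: L (sole option 12(W) is W)
n=14: W (go to 7, an L position)
n=15: L (options 10(W), 12(W), 14(W) are all W)
n=16: W (go to 15, an L position)
From 16, the L positions reachable in one move are: 15.

Move to 15.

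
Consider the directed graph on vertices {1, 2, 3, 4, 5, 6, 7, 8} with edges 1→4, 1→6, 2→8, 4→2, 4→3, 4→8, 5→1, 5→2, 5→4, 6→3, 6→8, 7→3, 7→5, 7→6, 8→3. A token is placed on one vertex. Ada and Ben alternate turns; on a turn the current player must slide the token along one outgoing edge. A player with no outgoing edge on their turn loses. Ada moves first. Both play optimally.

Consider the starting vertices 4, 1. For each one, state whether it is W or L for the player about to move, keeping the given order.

4: W, 1: L

Compute win/loss labels from the base case upward. A position with no move is L. Any other position is W if it can reach an L in one move, else L.
Every edge goes from a vertex to one that appears earlier in the order 3, 8, 2, 4, 6, 1, 5, 7, so processing vertices in that order labels each vertex after all of its successors.
3: no outgoing edge → L
8: W (go to 3, an L position)
2: L (sole option 8(W) is W)
4: W (go to 2, an L position)
6: W (go to 3, an L position)
1: L (options 6(W), 4(W) are all W)
5: W (go to 1, an L position)
7: W (go to 3, an L position)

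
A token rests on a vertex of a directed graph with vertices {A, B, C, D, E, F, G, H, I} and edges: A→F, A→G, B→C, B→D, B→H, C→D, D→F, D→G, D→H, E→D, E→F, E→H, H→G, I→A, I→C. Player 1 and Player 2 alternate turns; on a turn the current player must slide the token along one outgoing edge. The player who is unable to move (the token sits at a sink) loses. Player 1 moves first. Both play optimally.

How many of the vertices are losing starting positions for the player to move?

Compute win/loss labels from the base case upward. A position with no move is L. Any other position is W if it can reach an L in one move, else L.
Every edge goes from a vertex to one that appears earlier in the order G, F, A, H, D, C, B, E, I, so processing vertices in that order labels each vertex after all of its successors.
G: no outgoing edge → L
F: no outgoing edge → L
A: →F(L), so W
H: →G(L), so W
D: →F(L), so W
C: →D(W) only, which is W, so L
B: →C(L), so W
E: →F(L), so W
I: →C(L), so W
The L vertices are C, F, G; that is 3 in all.

3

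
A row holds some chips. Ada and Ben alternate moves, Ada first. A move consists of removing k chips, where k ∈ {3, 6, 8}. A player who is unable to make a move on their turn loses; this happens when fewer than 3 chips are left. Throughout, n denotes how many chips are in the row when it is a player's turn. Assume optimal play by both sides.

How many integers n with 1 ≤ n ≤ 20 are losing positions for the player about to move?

5

Classify positions by backward induction: terminal positions (no move available) are L. From any other position, the mover wins iff some move reaches an L.
n=0: no move → L
n=1: no move → L
n=2: no move → L
n=3: W (go to 0, an L position)
n=4: W (go to 1, an L position)
n=5: W (go to 2, an L position)
n=6: W (go to 0, an L position)
n=7: W (go to 1, an L position)
n=8: W (go to 2, an L position)
n=9: W (go to 1, an L position)
n=10: W (go to 2, an L position)
n=11: L (options 8(W), 5(W), 3(W) are all W)
n=12: L (options 9(W), 6(W), 4(W) are all W)
n=13: L (options 10(W), 7(W), 5(W) are all W)
n=14: W (go to 11, an L position)
n=15: W (go to 12, an L position)
n=16: W (go to 13, an L position)
n=17: W (go to 11, an L position)
n=18: W (go to 12, an L position)
n=19: W (go to 13, an L position)
n=20: W (go to 12, an L position)
L entries with 1 ≤ n ≤ 20 (n=0 is outside the asked range and is not counted): n = 1, 2, 11, 12, 13; that makes 5.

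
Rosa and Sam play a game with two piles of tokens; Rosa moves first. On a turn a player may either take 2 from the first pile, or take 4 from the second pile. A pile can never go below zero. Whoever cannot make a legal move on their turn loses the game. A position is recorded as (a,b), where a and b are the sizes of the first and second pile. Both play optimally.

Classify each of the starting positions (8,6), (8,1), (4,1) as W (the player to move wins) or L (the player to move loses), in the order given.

Use the standard recursion: the mover loses at a terminal position; elsewhere, the mover wins exactly when some move hands the opponent an L position.
No move ever increases a pile, so every position that can arise here has a ≤ 8 and b ≤ 6; it is enough to label the cells with 0 ≤ a ≤ 8 and 0 ≤ b ≤ 6.
Every move lowers a or b (never raises either), so fill the grid row by row in increasing a, and left to right within a row: each cell's successors are then already labelled.
      b=0  b=1  b=2  b=3  b=4  b=5  b=6
a=0:    L    L    L    L    W    W    W
a=1:    L    L    L    L    W    W    W
a=2:    W    W    W    W    L    L    L
a=3:    W    W    W    W    L    L    L
a=4:    L    L    L    L    W    W    W
a=5:    L    L    L    L    W    W    W
a=6:    W    W    W    W    L    L    L
a=7:    W    W    W    W    L    L    L
a=8:    L    L    L    L    W    W    W
Cells with no legal move (terminal, hence L): (0,0), (0,1), (0,2), (0,3), (1,0), (1,1), (1,2), (1,3).
The remaining L cells, each justified by listing all of its moves:
(2,4): moves to (0,4)(W), (2,0)(W); every one is W ⇒ L
(2,5): moves to (0,5)(W), (2,1)(W); every one is W ⇒ L
(2,6): moves to (0,6)(W), (2,2)(W); every one is W ⇒ L
(3,4): moves to (1,4)(W), (3,0)(W); every one is W ⇒ L
(3,5): moves to (1,5)(W), (3,1)(W); every one is W ⇒ L
(3,6): moves to (1,6)(W), (3,2)(W); every one is W ⇒ L
(4,0): the only move is to (2,0)(W), a W ⇒ L
(4,1): the only move is to (2,1)(W), a W ⇒ L
(4,2): the only move is to (2,2)(W), a W ⇒ L
(4,3): the only move is to (2,3)(W), a W ⇒ L
(5,0): the only move is to (3,0)(W), a W ⇒ L
(5,1): the only move is to (3,1)(W), a W ⇒ L
(5,2): the only move is to (3,2)(W), a W ⇒ L
(5,3): the only move is to (3,3)(W), a W ⇒ L
(6,4): moves to (4,4)(W), (6,0)(W); every one is W ⇒ L
(6,5): moves to (4,5)(W), (6,1)(W); every one is W ⇒ L
(6,6): moves to (4,6)(W), (6,2)(W); every one is W ⇒ L
(7,4): moves to (5,4)(W), (7,0)(W); every one is W ⇒ L
(7,5): moves to (5,5)(W), (7,1)(W); every one is W ⇒ L
(7,6): moves to (5,6)(W), (7,2)(W); every one is W ⇒ L
(8,0): the only move is to (6,0)(W), a W ⇒ L
(8,1): the only move is to (6,1)(W), a W ⇒ L
(8,2): the only move is to (6,2)(W), a W ⇒ L
(8,3): the only move is to (6,3)(W), a W ⇒ L
Every other cell has at least one move into one of the L cells above, so it is W.
(8,6): the move to (6,6) reaches an L cell, so W
(8,1): one of the L cells justified above, so L
(4,1): one of the L cells justified above, so L

(8,6): W, (8,1): L, (4,1): L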